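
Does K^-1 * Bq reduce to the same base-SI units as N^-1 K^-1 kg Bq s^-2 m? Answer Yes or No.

Yes

Left side:
  Bq = 1/s = s⁻¹ (activity is decays per second).
  Combining: K⁻¹·Bq = K⁻¹ · s⁻¹ = s⁻¹·K⁻¹.
Right side:
  N = kg·m/s² = kg·m·s⁻² (force = mass × acceleration).
  So N⁻¹ = kg⁻¹·m⁻¹·s².
  Bq = 1/s = s⁻¹ (activity is decays per second).
  Combining: N⁻¹·K⁻¹·kg·Bq·s⁻²·m = (kg⁻¹·m⁻¹·s²) · K⁻¹ · kg · s⁻¹ · s⁻² · m = s⁻¹·K⁻¹.
Both reduce to s⁻¹·K⁻¹.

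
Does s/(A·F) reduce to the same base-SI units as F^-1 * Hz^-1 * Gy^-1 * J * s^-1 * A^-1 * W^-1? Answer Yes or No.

Left side:
  F = C/V (capacitance = charge per voltage),
      = A·s/(kg·m²·s⁻³·A⁻¹) (substituting C and V),
      = kg⁻¹·m⁻²·s⁴·A².
  So F⁻¹ = kg·m²·s⁻⁴·A⁻².
  Combining: A⁻¹·s·F⁻¹ = A⁻¹ · s · (kg·m²·s⁻⁴·A⁻²) = kg·m²·s⁻³·A⁻³.
Right side:
  F = C/V (capacitance = charge per voltage),
      = A·s/(kg·m²·s⁻³·A⁻¹) (substituting C and V),
      = kg⁻¹·m⁻²·s⁴·A².
  So F⁻¹ = kg·m²·s⁻⁴·A⁻².
  Hz = 1/s = s⁻¹ (frequency is cycles per second).
  So Hz⁻¹ = s.
  Gy = J/kg (absorbed dose = energy per mass),
      = m²·s⁻².
  So Gy⁻¹ = m⁻²·s².
  J = N·m (work = force × distance),
      = kg·m²·s⁻².
  W = J/s (power = energy per time),
      = kg·m²·s⁻³.
  So W⁻¹ = kg⁻¹·m⁻²·s³.
  Combining: F⁻¹·Hz⁻¹·Gy⁻¹·J·s⁻¹·A⁻¹·W⁻¹ = (kg·m²·s⁻⁴·A⁻²) · s · (m⁻²·s²) · (kg·m²·s⁻²) · s⁻¹ · A⁻¹ · (kg⁻¹·m⁻²·s³) = kg·s⁻¹·A⁻³.
Left is kg·m²·s⁻³·A⁻³; right is kg·s⁻¹·A⁻³ — different.

No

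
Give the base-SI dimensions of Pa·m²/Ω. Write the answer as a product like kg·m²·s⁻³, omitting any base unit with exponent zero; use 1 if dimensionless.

Pa = kg·m⁻¹·s⁻².
Ω = kg·m²·s⁻³·A⁻².
So Ω⁻¹ = kg⁻¹·m⁻²·s³·A².
Combining: Pa·Ω⁻¹·m² = (kg·m⁻¹·s⁻²) · (kg⁻¹·m⁻²·s³·A²) · m² = m⁻¹·s·A².

m⁻¹·s·A²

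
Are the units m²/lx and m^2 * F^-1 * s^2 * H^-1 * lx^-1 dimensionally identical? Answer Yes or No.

Left side:
  lx = m⁻²·cd.
  So lx⁻¹ = m²·cd⁻¹.
  Combining: m²·lx⁻¹ = m² · (m²·cd⁻¹) = m⁴·cd⁻¹.
Right side:
  F = kg⁻¹·m⁻²·s⁴·A².
  So F⁻¹ = kg·m²·s⁻⁴·A⁻².
  H = kg·m²·s⁻²·A⁻².
  So H⁻¹ = kg⁻¹·m⁻²·s²·A².
  lx = m⁻²·cd.
  So lx⁻¹ = m²·cd⁻¹.
  Combining: m²·F⁻¹·s²·H⁻¹·lx⁻¹ = m² · (kg·m²·s⁻⁴·A⁻²) · s² · (kg⁻¹·m⁻²·s²·A²) · (m²·cd⁻¹) = m⁴·cd⁻¹.
Both reduce to m⁴·cd⁻¹.

Yes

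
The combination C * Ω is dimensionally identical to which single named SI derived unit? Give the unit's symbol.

C = A·s = s·A (charge = current × time).
Ω = V/A (resistance = voltage per current),
    = kg·m²·s⁻³·A⁻².
Combining: C·Ω = (s·A) · (kg·m²·s⁻³·A⁻²) = kg·m²·s⁻²·A⁻¹.
kg·m²·s⁻²·A⁻¹ is the base-SI form of the weber.

Wb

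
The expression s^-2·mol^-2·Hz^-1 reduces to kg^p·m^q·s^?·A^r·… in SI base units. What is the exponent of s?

Hz = 1/s = s⁻¹ (frequency is cycles per second).
So Hz⁻¹ = s.
Combining: s⁻²·mol⁻²·Hz⁻¹ = s⁻² · mol⁻² · s = s⁻¹·mol⁻².
The exponent of s is -1.

-1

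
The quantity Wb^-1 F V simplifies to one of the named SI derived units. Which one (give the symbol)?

Wb = V·s (flux: a volt is a weber per second),
    = kg·m²·s⁻²·A⁻¹.
So Wb⁻¹ = kg⁻¹·m⁻²·s²·A.
F = C/V (capacitance = charge per voltage),
    = A·s/(kg·m²·s⁻³·A⁻¹) (substituting C and V),
    = kg⁻¹·m⁻²·s⁴·A².
V = W/A (potential = power per current),
    = kg·m²·s⁻³·A⁻¹.
Combining: Wb⁻¹·F·V = (kg⁻¹·m⁻²·s²·A) · (kg⁻¹·m⁻²·s⁴·A²) · (kg·m²·s⁻³·A⁻¹) = kg⁻¹·m⁻²·s³·A².
kg⁻¹·m⁻²·s³·A² is the base-SI form of the siemens.

S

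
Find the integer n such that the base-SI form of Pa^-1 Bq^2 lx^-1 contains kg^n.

Pa = N/m² (pressure = force per area),
    = kg·m⁻¹·s⁻².
So Pa⁻¹ = kg⁻¹·m·s².
Bq = 1/s = s⁻¹ (activity is decays per second).
So Bq² = s⁻².
lx = lm/m² (illuminance = luminous flux per area),
    = m⁻²·cd.
So lx⁻¹ = m²·cd⁻¹.
Combining: Pa⁻¹·Bq²·lx⁻¹ = (kg⁻¹·m·s²) · s⁻² · (m²·cd⁻¹) = kg⁻¹·m³·cd⁻¹.
The exponent of kg is -1.

-1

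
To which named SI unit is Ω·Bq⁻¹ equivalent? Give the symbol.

H

Ω = kg·m²·s⁻³·A⁻².
Bq = s⁻¹.
So Bq⁻¹ = s.
Combining: Ω·Bq⁻¹ = (kg·m²·s⁻³·A⁻²) · s = kg·m²·s⁻²·A⁻².
kg·m²·s⁻²·A⁻² is the base-SI form of the henry.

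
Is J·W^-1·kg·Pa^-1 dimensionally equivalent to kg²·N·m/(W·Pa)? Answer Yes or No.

Left side:
  J = kg·m²·s⁻².
  W = kg·m²·s⁻³.
  So W⁻¹ = kg⁻¹·m⁻²·s³.
  Pa = kg·m⁻¹·s⁻².
  So Pa⁻¹ = kg⁻¹·m·s².
  Combining: J·W⁻¹·kg·Pa⁻¹ = (kg·m²·s⁻²) · (kg⁻¹·m⁻²·s³) · kg · (kg⁻¹·m·s²) = m·s³.
Right side:
  W = kg·m²·s⁻³.
  So W⁻¹ = kg⁻¹·m⁻²·s³.
  N = kg·m·s⁻².
  Pa = kg·m⁻¹·s⁻².
  So Pa⁻¹ = kg⁻¹·m·s².
  Combining: W⁻¹·kg²·N·m·Pa⁻¹ = (kg⁻¹·m⁻²·s³) · kg² · (kg·m·s⁻²) · m · (kg⁻¹·m·s²) = kg·m·s³.
Left is m·s³; right is kg·m·s³ — different.

No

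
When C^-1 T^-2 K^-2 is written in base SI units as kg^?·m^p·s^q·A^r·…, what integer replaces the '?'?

-2

C = s·A.
So C⁻¹ = s⁻¹·A⁻¹.
T = kg·s⁻²·A⁻¹.
So T⁻² = kg⁻²·s⁴·A².
Combining: C⁻¹·T⁻²·K⁻² = (s⁻¹·A⁻¹) · (kg⁻²·s⁴·A²) · K⁻² = kg⁻²·s³·A·K⁻².
The exponent of kg is -2.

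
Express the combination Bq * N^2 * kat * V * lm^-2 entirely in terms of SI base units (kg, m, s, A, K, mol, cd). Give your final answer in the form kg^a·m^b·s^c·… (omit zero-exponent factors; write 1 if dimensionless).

kg³·m⁴·s⁻⁹·A⁻¹·mol·cd⁻²

Bq = 1/s = s⁻¹ (activity is decays per second).
N = kg·m/s² = kg·m·s⁻² (force = mass × acceleration).
So N² = kg²·m²·s⁻⁴.
kat = mol/s = s⁻¹·mol (catalytic activity).
V = W/A (potential = power per current),
    = kg·m²·s⁻³·A⁻¹.
lm = cd·sr = cd (luminous flux; sr is dimensionless).
So lm⁻² = cd⁻².
Combining: Bq·N²·kat·V·lm⁻² = s⁻¹ · (kg²·m²·s⁻⁴) · (s⁻¹·mol) · (kg·m²·s⁻³·A⁻¹) · cd⁻² = kg³·m⁴·s⁻⁹·A⁻¹·mol·cd⁻².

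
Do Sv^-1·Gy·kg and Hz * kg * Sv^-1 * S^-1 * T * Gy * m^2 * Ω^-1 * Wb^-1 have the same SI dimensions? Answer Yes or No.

Left side:
  Sv = J/kg (equivalent dose = energy per mass),
      = m²·s⁻².
  So Sv⁻¹ = m⁻²·s².
  Gy = J/kg (absorbed dose = energy per mass),
      = m²·s⁻².
  Combining: Sv⁻¹·Gy·kg = (m⁻²·s²) · (m²·s⁻²) · kg = kg.
Right side:
  Hz = 1/s = s⁻¹ (frequency is cycles per second).
  Sv = J/kg (equivalent dose = energy per mass),
      = m²·s⁻².
  So Sv⁻¹ = m⁻²·s².
  S = 1/Ω (conductance is reciprocal resistance),
      = kg⁻¹·m⁻²·s³·A².
  So S⁻¹ = kg·m²·s⁻³·A⁻².
  T = Wb/m² (flux density = flux per area),
      = kg·s⁻²·A⁻¹.
  Gy = J/kg (absorbed dose = energy per mass),
      = m²·s⁻².
  Ω = V/A (resistance = voltage per current),
      = kg·m²·s⁻³·A⁻².
  So Ω⁻¹ = kg⁻¹·m⁻²·s³·A².
  Wb = V·s (flux: a volt is a weber per second),
      = kg·m²·s⁻²·A⁻¹.
  So Wb⁻¹ = kg⁻¹·m⁻²·s²·A.
  Combining: Hz·kg·Sv⁻¹·S⁻¹·T·Gy·m²·Ω⁻¹·Wb⁻¹ = s⁻¹ · kg · (m⁻²·s²) · (kg·m²·s⁻³·A⁻²) · (kg·s⁻²·A⁻¹) · (m²·s⁻²) · m² · (kg⁻¹·m⁻²·s³·A²) · (kg⁻¹·m⁻²·s²·A) = kg·s⁻¹.
Left is kg; right is kg·s⁻¹ — different.

No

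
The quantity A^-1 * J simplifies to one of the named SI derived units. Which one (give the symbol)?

J = kg·m²·s⁻².
Combining: A⁻¹·J = A⁻¹ · (kg·m²·s⁻²) = kg·m²·s⁻²·A⁻¹.
kg·m²·s⁻²·A⁻¹ is the base-SI form of the weber.

Wb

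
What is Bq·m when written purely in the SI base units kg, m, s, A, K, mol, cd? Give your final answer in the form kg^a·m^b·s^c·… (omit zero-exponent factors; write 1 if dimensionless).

m·s⁻¹

Bq = 1/s = s⁻¹ (activity is decays per second).
Combining: Bq·m = s⁻¹ · m = m·s⁻¹.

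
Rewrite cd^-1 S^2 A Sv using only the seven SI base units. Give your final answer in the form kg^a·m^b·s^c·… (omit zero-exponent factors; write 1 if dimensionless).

kg⁻²·m⁻²·s⁴·A⁵·cd⁻¹

S = 1/Ω (conductance is reciprocal resistance),
    = kg⁻¹·m⁻²·s³·A².
So S² = kg⁻²·m⁻⁴·s⁶·A⁴.
Sv = J/kg (equivalent dose = energy per mass),
    = m²·s⁻².
Combining: cd⁻¹·S²·A·Sv = cd⁻¹ · (kg⁻²·m⁻⁴·s⁶·A⁴) · A · (m²·s⁻²) = kg⁻²·m⁻²·s⁴·A⁵·cd⁻¹.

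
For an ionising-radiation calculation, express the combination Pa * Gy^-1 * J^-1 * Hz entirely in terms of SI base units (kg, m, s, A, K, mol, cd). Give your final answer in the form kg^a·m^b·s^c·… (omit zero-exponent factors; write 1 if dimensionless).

Pa = N/m² (pressure = force per area),
    = kg·m⁻¹·s⁻².
Gy = J/kg (absorbed dose = energy per mass),
    = m²·s⁻².
So Gy⁻¹ = m⁻²·s².
J = N·m (work = force × distance),
    = kg·m²·s⁻².
So J⁻¹ = kg⁻¹·m⁻²·s².
Hz = 1/s = s⁻¹ (frequency is cycles per second).
Combining: Pa·Gy⁻¹·J⁻¹·Hz = (kg·m⁻¹·s⁻²) · (m⁻²·s²) · (kg⁻¹·m⁻²·s²) · s⁻¹ = m⁻⁵·s.

m⁻⁵·s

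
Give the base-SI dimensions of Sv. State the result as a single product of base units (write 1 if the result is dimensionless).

Sv = J/kg (equivalent dose = energy per mass),
    = m²·s⁻².

m²·s⁻²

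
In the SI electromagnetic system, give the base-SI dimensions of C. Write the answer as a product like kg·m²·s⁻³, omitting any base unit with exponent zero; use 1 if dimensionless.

s·A

C = A·s = s·A (charge = current × time).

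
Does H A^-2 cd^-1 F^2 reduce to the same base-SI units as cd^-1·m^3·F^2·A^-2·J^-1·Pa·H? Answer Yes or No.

Yes

Left side:
  H = Wb/A (inductance = flux per current),
      = kg·m²·s⁻²·A⁻².
  F = C/V (capacitance = charge per voltage),
      = A·s/(kg·m²·s⁻³·A⁻¹) (substituting C and V),
      = kg⁻¹·m⁻²·s⁴·A².
  So F² = kg⁻²·m⁻⁴·s⁸·A⁴.
  Combining: H·A⁻²·cd⁻¹·F² = (kg·m²·s⁻²·A⁻²) · A⁻² · cd⁻¹ · (kg⁻²·m⁻⁴·s⁸·A⁴) = kg⁻¹·m⁻²·s⁶·cd⁻¹.
Right side:
  F = C/V (capacitance = charge per voltage),
      = A·s/(kg·m²·s⁻³·A⁻¹) (substituting C and V),
      = kg⁻¹·m⁻²·s⁴·A².
  So F² = kg⁻²·m⁻⁴·s⁸·A⁴.
  J = N·m (work = force × distance),
      = kg·m²·s⁻².
  So J⁻¹ = kg⁻¹·m⁻²·s².
  Pa = N/m² (pressure = force per area),
      = kg·m⁻¹·s⁻².
  H = Wb/A (inductance = flux per current),
      = kg·m²·s⁻²·A⁻².
  Combining: cd⁻¹·m³·F²·A⁻²·J⁻¹·Pa·H = cd⁻¹ · m³ · (kg⁻²·m⁻⁴·s⁸·A⁴) · A⁻² · (kg⁻¹·m⁻²·s²) · (kg·m⁻¹·s⁻²) · (kg·m²·s⁻²·A⁻²) = kg⁻¹·m⁻²·s⁶·cd⁻¹.
Both reduce to kg⁻¹·m⁻²·s⁶·cd⁻¹.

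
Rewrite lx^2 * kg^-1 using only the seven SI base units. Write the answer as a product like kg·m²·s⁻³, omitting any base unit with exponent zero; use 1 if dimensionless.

lx = m⁻²·cd.
So lx² = m⁻⁴·cd².
Combining: lx²·kg⁻¹ = (m⁻⁴·cd²) · kg⁻¹ = kg⁻¹·m⁻⁴·cd².

kg⁻¹·m⁻⁴·cd²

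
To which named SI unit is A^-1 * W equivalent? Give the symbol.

V

W = kg·m²·s⁻³.
Combining: A⁻¹·W = A⁻¹ · (kg·m²·s⁻³) = kg·m²·s⁻³·A⁻¹.
kg·m²·s⁻³·A⁻¹ is the base-SI form of the volt.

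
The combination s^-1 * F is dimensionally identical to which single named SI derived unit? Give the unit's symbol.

S

F = C/V (capacitance = charge per voltage),
    = A·s/(kg·m²·s⁻³·A⁻¹) (substituting C and V),
    = kg⁻¹·m⁻²·s⁴·A².
Combining: s⁻¹·F = s⁻¹ · (kg⁻¹·m⁻²·s⁴·A²) = kg⁻¹·m⁻²·s³·A².
kg⁻¹·m⁻²·s³·A² is the base-SI form of the siemens.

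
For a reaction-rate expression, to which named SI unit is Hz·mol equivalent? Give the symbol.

kat

Hz = 1/s = s⁻¹ (frequency is cycles per second).
Combining: Hz·mol = s⁻¹ · mol = s⁻¹·mol.
s⁻¹·mol is the base-SI form of the katal.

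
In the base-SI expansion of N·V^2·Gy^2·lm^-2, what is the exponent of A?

-2

N = kg·m/s² = kg·m·s⁻² (force = mass × acceleration).
V = W/A (potential = power per current),
    = kg·m²·s⁻³·A⁻¹.
So V² = kg²·m⁴·s⁻⁶·A⁻².
Gy = J/kg (absorbed dose = energy per mass),
    = m²·s⁻².
So Gy² = m⁴·s⁻⁴.
lm = cd·sr = cd (luminous flux; sr is dimensionless).
So lm⁻² = cd⁻².
Combining: N·V²·Gy²·lm⁻² = (kg·m·s⁻²) · (kg²·m⁴·s⁻⁶·A⁻²) · (m⁴·s⁻⁴) · cd⁻² = kg³·m⁹·s⁻¹²·A⁻²·cd⁻².
The exponent of A is -2.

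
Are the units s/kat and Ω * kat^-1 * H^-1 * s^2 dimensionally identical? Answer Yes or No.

Yes

Left side:
  kat = mol/s = s⁻¹·mol (catalytic activity).
  So kat⁻¹ = s·mol⁻¹.
  Combining: kat⁻¹·s = (s·mol⁻¹) · s = s²·mol⁻¹.
Right side:
  Ω = V/A (resistance = voltage per current),
      = kg·m²·s⁻³·A⁻².
  kat = mol/s = s⁻¹·mol (catalytic activity).
  So kat⁻¹ = s·mol⁻¹.
  H = Wb/A (inductance = flux per current),
      = kg·m²·s⁻²·A⁻².
  So H⁻¹ = kg⁻¹·m⁻²·s²·A².
  Combining: Ω·kat⁻¹·H⁻¹·s² = (kg·m²·s⁻³·A⁻²) · (s·mol⁻¹) · (kg⁻¹·m⁻²·s²·A²) · s² = s²·mol⁻¹.
Both reduce to s²·mol⁻¹.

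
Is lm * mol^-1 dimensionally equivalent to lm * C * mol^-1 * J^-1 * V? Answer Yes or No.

Left side:
  lm = cd·sr = cd (luminous flux; sr is dimensionless).
  Combining: lm·mol⁻¹ = cd · mol⁻¹ = mol⁻¹·cd.
Right side:
  lm = cd.
  C = s·A.
  J = kg·m²·s⁻².
  So J⁻¹ = kg⁻¹·m⁻²·s².
  V = kg·m²·s⁻³·A⁻¹.
  Combining: lm·C·mol⁻¹·J⁻¹·V = cd · (s·A) · mol⁻¹ · (kg⁻¹·m⁻²·s²) · (kg·m²·s⁻³·A⁻¹) = mol⁻¹·cd.
Both reduce to mol⁻¹·cd.

Yes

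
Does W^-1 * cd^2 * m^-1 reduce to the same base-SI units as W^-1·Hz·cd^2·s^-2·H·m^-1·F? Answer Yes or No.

Left side:
  W = kg·m²·s⁻³.
  So W⁻¹ = kg⁻¹·m⁻²·s³.
  Combining: W⁻¹·cd²·m⁻¹ = (kg⁻¹·m⁻²·s³) · cd² · m⁻¹ = kg⁻¹·m⁻³·s³·cd².
Right side:
  W = kg·m²·s⁻³.
  So W⁻¹ = kg⁻¹·m⁻²·s³.
  Hz = s⁻¹.
  H = kg·m²·s⁻²·A⁻².
  F = kg⁻¹·m⁻²·s⁴·A².
  Combining: W⁻¹·Hz·cd²·s⁻²·H·m⁻¹·F = (kg⁻¹·m⁻²·s³) · s⁻¹ · cd² · s⁻² · (kg·m²·s⁻²·A⁻²) · m⁻¹ · (kg⁻¹·m⁻²·s⁴·A²) = kg⁻¹·m⁻³·s²·cd².
Left is kg⁻¹·m⁻³·s³·cd²; right is kg⁻¹·m⁻³·s²·cd² — different.

No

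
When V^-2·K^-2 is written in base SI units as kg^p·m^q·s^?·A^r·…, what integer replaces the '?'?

V = W/A (potential = power per current),
    = kg·m²·s⁻³·A⁻¹.
So V⁻² = kg⁻²·m⁻⁴·s⁶·A².
Combining: V⁻²·K⁻² = (kg⁻²·m⁻⁴·s⁶·A²) · K⁻² = kg⁻²·m⁻⁴·s⁶·A²·K⁻².
The exponent of s is 6.

6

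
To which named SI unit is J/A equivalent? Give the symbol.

Wb

J = kg·m²·s⁻².
Combining: J·A⁻¹ = (kg·m²·s⁻²) · A⁻¹ = kg·m²·s⁻²·A⁻¹.
kg·m²·s⁻²·A⁻¹ is the base-SI form of the weber.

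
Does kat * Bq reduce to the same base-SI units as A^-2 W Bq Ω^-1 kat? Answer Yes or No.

Left side:
  kat = s⁻¹·mol.
  Bq = s⁻¹.
  Combining: kat·Bq = (s⁻¹·mol) · s⁻¹ = s⁻²·mol.
Right side:
  W = kg·m²·s⁻³.
  Bq = s⁻¹.
  Ω = kg·m²·s⁻³·A⁻².
  So Ω⁻¹ = kg⁻¹·m⁻²·s³·A².
  kat = s⁻¹·mol.
  Combining: A⁻²·W·Bq·Ω⁻¹·kat = A⁻² · (kg·m²·s⁻³) · s⁻¹ · (kg⁻¹·m⁻²·s³·A²) · (s⁻¹·mol) = s⁻²·mol.
Both reduce to s⁻²·mol.

Yes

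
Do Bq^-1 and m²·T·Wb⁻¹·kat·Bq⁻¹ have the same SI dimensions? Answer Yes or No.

Left side:
  Bq = s⁻¹.
  So Bq⁻¹ = s.
Right side:
  T = Wb/m² (flux density = flux per area),
      = kg·s⁻²·A⁻¹.
  Wb = V·s (flux: a volt is a weber per second),
      = kg·m²·s⁻²·A⁻¹.
  So Wb⁻¹ = kg⁻¹·m⁻²·s²·A.
  kat = mol/s = s⁻¹·mol (catalytic activity).
  Bq = 1/s = s⁻¹ (activity is decays per second).
  So Bq⁻¹ = s.
  Combining: m²·T·Wb⁻¹·kat·Bq⁻¹ = m² · (kg·s⁻²·A⁻¹) · (kg⁻¹·m⁻²·s²·A) · (s⁻¹·mol) · s = mol.
Left is s; right is mol — different.

No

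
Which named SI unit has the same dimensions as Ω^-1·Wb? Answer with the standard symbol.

Ω = V/A (resistance = voltage per current),
    = kg·m²·s⁻³·A⁻².
So Ω⁻¹ = kg⁻¹·m⁻²·s³·A².
Wb = V·s (flux: a volt is a weber per second),
    = kg·m²·s⁻²·A⁻¹.
Combining: Ω⁻¹·Wb = (kg⁻¹·m⁻²·s³·A²) · (kg·m²·s⁻²·A⁻¹) = s·A.
s·A is the base-SI form of the coulomb.

C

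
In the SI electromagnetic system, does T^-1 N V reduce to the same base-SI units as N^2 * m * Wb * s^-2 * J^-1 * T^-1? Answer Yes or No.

No

Left side:
  T = Wb/m² (flux density = flux per area),
      = kg·s⁻²·A⁻¹.
  So T⁻¹ = kg⁻¹·s²·A.
  N = kg·m/s² = kg·m·s⁻² (force = mass × acceleration).
  V = W/A (potential = power per current),
      = kg·m²·s⁻³·A⁻¹.
  Combining: T⁻¹·N·V = (kg⁻¹·s²·A) · (kg·m·s⁻²) · (kg·m²·s⁻³·A⁻¹) = kg·m³·s⁻³.
Right side:
  N = kg·m·s⁻².
  So N² = kg²·m²·s⁻⁴.
  Wb = kg·m²·s⁻²·A⁻¹.
  J = kg·m²·s⁻².
  So J⁻¹ = kg⁻¹·m⁻²·s².
  T = kg·s⁻²·A⁻¹.
  So T⁻¹ = kg⁻¹·s²·A.
  Combining: N²·m·Wb·s⁻²·J⁻¹·T⁻¹ = (kg²·m²·s⁻⁴) · m · (kg·m²·s⁻²·A⁻¹) · s⁻² · (kg⁻¹·m⁻²·s²) · (kg⁻¹·s²·A) = kg·m³·s⁻⁴.
Left is kg·m³·s⁻³; right is kg·m³·s⁻⁴ — different.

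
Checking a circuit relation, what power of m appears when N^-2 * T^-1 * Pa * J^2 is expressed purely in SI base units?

1

N = kg·m·s⁻².
So N⁻² = kg⁻²·m⁻²·s⁴.
T = kg·s⁻²·A⁻¹.
So T⁻¹ = kg⁻¹·s²·A.
Pa = kg·m⁻¹·s⁻².
J = kg·m²·s⁻².
So J² = kg²·m⁴·s⁻⁴.
Combining: N⁻²·T⁻¹·Pa·J² = (kg⁻²·m⁻²·s⁴) · (kg⁻¹·s²·A) · (kg·m⁻¹·s⁻²) · (kg²·m⁴·s⁻⁴) = m·A.
The exponent of m is 1.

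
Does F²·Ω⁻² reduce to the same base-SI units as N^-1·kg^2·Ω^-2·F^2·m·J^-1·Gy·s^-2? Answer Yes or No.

Yes

Left side:
  F = kg⁻¹·m⁻²·s⁴·A².
  So F² = kg⁻²·m⁻⁴·s⁸·A⁴.
  Ω = kg·m²·s⁻³·A⁻².
  So Ω⁻² = kg⁻²·m⁻⁴·s⁶·A⁴.
  Combining: F²·Ω⁻² = (kg⁻²·m⁻⁴·s⁸·A⁴) · (kg⁻²·m⁻⁴·s⁶·A⁴) = kg⁻⁴·m⁻⁸·s¹⁴·A⁸.
Right side:
  N = kg·m/s² = kg·m·s⁻² (force = mass × acceleration).
  So N⁻¹ = kg⁻¹·m⁻¹·s².
  Ω = V/A (resistance = voltage per current),
      = kg·m²·s⁻³·A⁻².
  So Ω⁻² = kg⁻²·m⁻⁴·s⁶·A⁴.
  F = C/V (capacitance = charge per voltage),
      = A·s/(kg·m²·s⁻³·A⁻¹) (substituting C and V),
      = kg⁻¹·m⁻²·s⁴·A².
  So F² = kg⁻²·m⁻⁴·s⁸·A⁴.
  J = N·m (work = force × distance),
      = kg·m²·s⁻².
  So J⁻¹ = kg⁻¹·m⁻²·s².
  Gy = J/kg (absorbed dose = energy per mass),
      = m²·s⁻².
  Combining: N⁻¹·kg²·Ω⁻²·F²·m·J⁻¹·Gy·s⁻² = (kg⁻¹·m⁻¹·s²) · kg² · (kg⁻²·m⁻⁴·s⁶·A⁴) · (kg⁻²·m⁻⁴·s⁸·A⁴) · m · (kg⁻¹·m⁻²·s²) · (m²·s⁻²) · s⁻² = kg⁻⁴·m⁻⁸·s¹⁴·A⁸.
Both reduce to kg⁻⁴·m⁻⁸·s¹⁴·A⁸.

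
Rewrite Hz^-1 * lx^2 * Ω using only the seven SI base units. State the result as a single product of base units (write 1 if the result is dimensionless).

Hz = 1/s = s⁻¹ (frequency is cycles per second).
So Hz⁻¹ = s.
lx = lm/m² (illuminance = luminous flux per area),
    = m⁻²·cd.
So lx² = m⁻⁴·cd².
Ω = V/A (resistance = voltage per current),
    = kg·m²·s⁻³·A⁻².
Combining: Hz⁻¹·lx²·Ω = s · (m⁻⁴·cd²) · (kg·m²·s⁻³·A⁻²) = kg·m⁻²·s⁻²·A⁻²·cd².

kg·m⁻²·s⁻²·A⁻²·cd²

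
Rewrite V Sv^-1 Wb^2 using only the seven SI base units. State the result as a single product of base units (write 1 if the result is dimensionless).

kg³·m⁴·s⁻⁵·A⁻³

V = kg·m²·s⁻³·A⁻¹.
Sv = m²·s⁻².
So Sv⁻¹ = m⁻²·s².
Wb = kg·m²·s⁻²·A⁻¹.
So Wb² = kg²·m⁴·s⁻⁴·A⁻².
Combining: V·Sv⁻¹·Wb² = (kg·m²·s⁻³·A⁻¹) · (m⁻²·s²) · (kg²·m⁴·s⁻⁴·A⁻²) = kg³·m⁴·s⁻⁵·A⁻³.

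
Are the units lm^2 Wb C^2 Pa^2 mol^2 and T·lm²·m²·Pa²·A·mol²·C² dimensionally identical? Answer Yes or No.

Left side:
  lm = cd·sr = cd (luminous flux; sr is dimensionless).
  So lm² = cd².
  Wb = V·s (flux: a volt is a weber per second),
      = kg·m²·s⁻²·A⁻¹.
  C = A·s = s·A (charge = current × time).
  So C² = s²·A².
  Pa = N/m² (pressure = force per area),
      = kg·m⁻¹·s⁻².
  So Pa² = kg²·m⁻²·s⁻⁴.
  Combining: lm²·Wb·C²·Pa²·mol² = cd² · (kg·m²·s⁻²·A⁻¹) · (s²·A²) · (kg²·m⁻²·s⁻⁴) · mol² = kg³·s⁻⁴·A·mol²·cd².
Right side:
  T = Wb/m² (flux density = flux per area),
      = kg·s⁻²·A⁻¹.
  lm = cd·sr = cd (luminous flux; sr is dimensionless).
  So lm² = cd².
  Pa = N/m² (pressure = force per area),
      = kg·m⁻¹·s⁻².
  So Pa² = kg²·m⁻²·s⁻⁴.
  C = A·s = s·A (charge = current × time).
  So C² = s²·A².
  Combining: T·lm²·m²·Pa²·A·mol²·C² = (kg·s⁻²·A⁻¹) · cd² · m² · (kg²·m⁻²·s⁻⁴) · A · mol² · (s²·A²) = kg³·s⁻⁴·A²·mol²·cd².
Left is kg³·s⁻⁴·A·mol²·cd²; right is kg³·s⁻⁴·A²·mol²·cd² — different.

No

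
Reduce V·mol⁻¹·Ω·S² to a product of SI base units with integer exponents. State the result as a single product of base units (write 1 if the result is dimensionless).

A·mol⁻¹

V = kg·m²·s⁻³·A⁻¹.
Ω = kg·m²·s⁻³·A⁻².
S = kg⁻¹·m⁻²·s³·A².
So S² = kg⁻²·m⁻⁴·s⁶·A⁴.
Combining: V·mol⁻¹·Ω·S² = (kg·m²·s⁻³·A⁻¹) · mol⁻¹ · (kg·m²·s⁻³·A⁻²) · (kg⁻²·m⁻⁴·s⁶·A⁴) = A·mol⁻¹.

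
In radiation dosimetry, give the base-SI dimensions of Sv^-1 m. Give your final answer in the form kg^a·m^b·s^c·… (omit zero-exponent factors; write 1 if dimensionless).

m⁻¹·s²

Sv = m²·s⁻².
So Sv⁻¹ = m⁻²·s².
Combining: Sv⁻¹·m = (m⁻²·s²) · m = m⁻¹·s².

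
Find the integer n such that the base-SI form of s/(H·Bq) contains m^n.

H = Wb/A (inductance = flux per current),
    = kg·m²·s⁻²·A⁻².
So H⁻¹ = kg⁻¹·m⁻²·s²·A².
Bq = 1/s = s⁻¹ (activity is decays per second).
So Bq⁻¹ = s.
Combining: H⁻¹·Bq⁻¹·s = (kg⁻¹·m⁻²·s²·A²) · s · s = kg⁻¹·m⁻²·s⁴·A².
The exponent of m is -2.

-2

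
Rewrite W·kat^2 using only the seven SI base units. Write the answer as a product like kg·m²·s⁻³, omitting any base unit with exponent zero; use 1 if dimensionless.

kg·m²·s⁻⁵·mol²

W = kg·m²·s⁻³.
kat = s⁻¹·mol.
So kat² = s⁻²·mol².
Combining: W·kat² = (kg·m²·s⁻³) · (s⁻²·mol²) = kg·m²·s⁻⁵·mol².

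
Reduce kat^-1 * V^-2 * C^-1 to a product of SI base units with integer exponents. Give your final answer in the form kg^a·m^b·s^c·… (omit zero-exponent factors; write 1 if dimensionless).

kg⁻²·m⁻⁴·s⁶·A·mol⁻¹

kat = mol/s = s⁻¹·mol (catalytic activity).
So kat⁻¹ = s·mol⁻¹.
V = W/A (potential = power per current),
    = kg·m²·s⁻³·A⁻¹.
So V⁻² = kg⁻²·m⁻⁴·s⁶·A².
C = A·s = s·A (charge = current × time).
So C⁻¹ = s⁻¹·A⁻¹.
Combining: kat⁻¹·V⁻²·C⁻¹ = (s·mol⁻¹) · (kg⁻²·m⁻⁴·s⁶·A²) · (s⁻¹·A⁻¹) = kg⁻²·m⁻⁴·s⁶·A·mol⁻¹.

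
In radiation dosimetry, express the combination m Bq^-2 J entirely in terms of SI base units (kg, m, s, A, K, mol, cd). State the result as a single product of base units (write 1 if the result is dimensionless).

kg·m³

Bq = 1/s = s⁻¹ (activity is decays per second).
So Bq⁻² = s².
J = N·m (work = force × distance),
    = kg·m²·s⁻².
Combining: m·Bq⁻²·J = m · s² · (kg·m²·s⁻²) = kg·m³.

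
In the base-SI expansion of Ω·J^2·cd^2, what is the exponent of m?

Ω = kg·m²·s⁻³·A⁻².
J = kg·m²·s⁻².
So J² = kg²·m⁴·s⁻⁴.
Combining: Ω·J²·cd² = (kg·m²·s⁻³·A⁻²) · (kg²·m⁴·s⁻⁴) · cd² = kg³·m⁶·s⁻⁷·A⁻²·cd².
The exponent of m is 6.

6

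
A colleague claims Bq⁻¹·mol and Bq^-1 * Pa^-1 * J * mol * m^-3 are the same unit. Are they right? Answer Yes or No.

Left side:
  Bq = s⁻¹.
  So Bq⁻¹ = s.
  Combining: Bq⁻¹·mol = s · mol = s·mol.
Right side:
  Bq = 1/s = s⁻¹ (activity is decays per second).
  So Bq⁻¹ = s.
  Pa = N/m² (pressure = force per area),
      = kg·m⁻¹·s⁻².
  So Pa⁻¹ = kg⁻¹·m·s².
  J = N·m (work = force × distance),
      = kg·m²·s⁻².
  Combining: Bq⁻¹·Pa⁻¹·J·mol·m⁻³ = s · (kg⁻¹·m·s²) · (kg·m²·s⁻²) · mol · m⁻³ = s·mol.
Both reduce to s·mol.

Yes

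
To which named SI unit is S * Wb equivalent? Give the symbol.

S = 1/Ω (conductance is reciprocal resistance),
    = kg⁻¹·m⁻²·s³·A².
Wb = V·s (flux: a volt is a weber per second),
    = kg·m²·s⁻²·A⁻¹.
Combining: S·Wb = (kg⁻¹·m⁻²·s³·A²) · (kg·m²·s⁻²·A⁻¹) = s·A.
s·A is the base-SI form of the coulomb.

C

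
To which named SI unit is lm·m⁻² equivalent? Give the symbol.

lx

lm = cd·sr = cd (luminous flux; sr is dimensionless).
Combining: lm·m⁻² = cd · m⁻² = m⁻²·cd.
m⁻²·cd is the base-SI form of the lux.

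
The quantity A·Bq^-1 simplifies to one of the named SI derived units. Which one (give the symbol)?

C

Bq = s⁻¹.
So Bq⁻¹ = s.
Combining: A·Bq⁻¹ = A · s = s·A.
s·A is the base-SI form of the coulomb.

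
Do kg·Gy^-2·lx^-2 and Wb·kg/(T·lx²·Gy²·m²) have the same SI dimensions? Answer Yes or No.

Yes

Left side:
  Gy = m²·s⁻².
  So Gy⁻² = m⁻⁴·s⁴.
  lx = m⁻²·cd.
  So lx⁻² = m⁴·cd⁻².
  Combining: kg·Gy⁻²·lx⁻² = kg · (m⁻⁴·s⁴) · (m⁴·cd⁻²) = kg·s⁴·cd⁻².
Right side:
  T = kg·s⁻²·A⁻¹.
  So T⁻¹ = kg⁻¹·s²·A.
  lx = m⁻²·cd.
  So lx⁻² = m⁴·cd⁻².
  Wb = kg·m²·s⁻²·A⁻¹.
  Gy = m²·s⁻².
  So Gy⁻² = m⁻⁴·s⁴.
  Combining: T⁻¹·lx⁻²·Wb·Gy⁻²·m⁻²·kg = (kg⁻¹·s²·A) · (m⁴·cd⁻²) · (kg·m²·s⁻²·A⁻¹) · (m⁻⁴·s⁴) · m⁻² · kg = kg·s⁴·cd⁻².
Both reduce to kg·s⁴·cd⁻².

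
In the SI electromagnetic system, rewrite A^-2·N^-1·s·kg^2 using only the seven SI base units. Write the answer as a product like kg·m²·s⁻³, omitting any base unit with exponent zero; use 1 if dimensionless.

kg·m⁻¹·s³·A⁻²

N = kg·m·s⁻².
So N⁻¹ = kg⁻¹·m⁻¹·s².
Combining: A⁻²·N⁻¹·s·kg² = A⁻² · (kg⁻¹·m⁻¹·s²) · s · kg² = kg·m⁻¹·s³·A⁻².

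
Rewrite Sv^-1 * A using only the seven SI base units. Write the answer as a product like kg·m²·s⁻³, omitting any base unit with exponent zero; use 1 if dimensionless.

m⁻²·s²·A

Sv = m²·s⁻².
So Sv⁻¹ = m⁻²·s².
Combining: Sv⁻¹·A = (m⁻²·s²) · A = m⁻²·s²·A.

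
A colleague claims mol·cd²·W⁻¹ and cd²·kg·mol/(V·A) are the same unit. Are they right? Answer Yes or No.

Left side:
  W = kg·m²·s⁻³.
  So W⁻¹ = kg⁻¹·m⁻²·s³.
  Combining: mol·cd²·W⁻¹ = mol · cd² · (kg⁻¹·m⁻²·s³) = kg⁻¹·m⁻²·s³·mol·cd².
Right side:
  V = W/A (potential = power per current),
      = kg·m²·s⁻³·A⁻¹.
  So V⁻¹ = kg⁻¹·m⁻²·s³·A.
  Combining: cd²·kg·V⁻¹·mol·A⁻¹ = cd² · kg · (kg⁻¹·m⁻²·s³·A) · mol · A⁻¹ = m⁻²·s³·mol·cd².
Left is kg⁻¹·m⁻²·s³·mol·cd²; right is m⁻²·s³·mol·cd² — different.

No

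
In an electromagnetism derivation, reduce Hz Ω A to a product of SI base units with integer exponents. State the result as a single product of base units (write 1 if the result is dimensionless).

kg·m²·s⁻⁴·A⁻¹

Hz = s⁻¹.
Ω = kg·m²·s⁻³·A⁻².
Combining: Hz·Ω·A = s⁻¹ · (kg·m²·s⁻³·A⁻²) · A = kg·m²·s⁻⁴·A⁻¹.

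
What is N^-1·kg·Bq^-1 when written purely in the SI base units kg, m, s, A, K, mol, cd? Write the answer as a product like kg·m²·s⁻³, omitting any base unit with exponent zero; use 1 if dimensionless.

N = kg·m/s² = kg·m·s⁻² (force = mass × acceleration).
So N⁻¹ = kg⁻¹·m⁻¹·s².
Bq = 1/s = s⁻¹ (activity is decays per second).
So Bq⁻¹ = s.
Combining: N⁻¹·kg·Bq⁻¹ = (kg⁻¹·m⁻¹·s²) · kg · s = m⁻¹·s³.

m⁻¹·s³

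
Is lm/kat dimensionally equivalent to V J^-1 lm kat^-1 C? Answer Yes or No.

Yes

Left side:
  lm = cd.
  kat = s⁻¹·mol.
  So kat⁻¹ = s·mol⁻¹.
  Combining: lm·kat⁻¹ = cd · (s·mol⁻¹) = s·mol⁻¹·cd.
Right side:
  V = W/A (potential = power per current),
      = kg·m²·s⁻³·A⁻¹.
  J = N·m (work = force × distance),
      = kg·m²·s⁻².
  So J⁻¹ = kg⁻¹·m⁻²·s².
  lm = cd·sr = cd (luminous flux; sr is dimensionless).
  kat = mol/s = s⁻¹·mol (catalytic activity).
  So kat⁻¹ = s·mol⁻¹.
  C = A·s = s·A (charge = current × time).
  Combining: V·J⁻¹·lm·kat⁻¹·C = (kg·m²·s⁻³·A⁻¹) · (kg⁻¹·m⁻²·s²) · cd · (s·mol⁻¹) · (s·A) = s·mol⁻¹·cd.
Both reduce to s·mol⁻¹·cd.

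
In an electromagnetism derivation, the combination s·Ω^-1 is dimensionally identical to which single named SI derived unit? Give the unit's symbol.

Ω = V/A (resistance = voltage per current),
    = kg·m²·s⁻³·A⁻².
So Ω⁻¹ = kg⁻¹·m⁻²·s³·A².
Combining: s·Ω⁻¹ = s · (kg⁻¹·m⁻²·s³·A²) = kg⁻¹·m⁻²·s⁴·A².
kg⁻¹·m⁻²·s⁴·A² is the base-SI form of the farad.

F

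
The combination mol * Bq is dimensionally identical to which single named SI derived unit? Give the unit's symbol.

Bq = 1/s = s⁻¹ (activity is decays per second).
Combining: mol·Bq = mol · s⁻¹ = s⁻¹·mol.
s⁻¹·mol is the base-SI form of the katal.

kat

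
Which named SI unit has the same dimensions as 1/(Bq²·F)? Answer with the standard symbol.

H

Bq = 1/s = s⁻¹ (activity is decays per second).
So Bq⁻² = s².
F = C/V (capacitance = charge per voltage),
    = A·s/(kg·m²·s⁻³·A⁻¹) (substituting C and V),
    = kg⁻¹·m⁻²·s⁴·A².
So F⁻¹ = kg·m²·s⁻⁴·A⁻².
Combining: Bq⁻²·F⁻¹ = s² · (kg·m²·s⁻⁴·A⁻²) = kg·m²·s⁻²·A⁻².
kg·m²·s⁻²·A⁻² is the base-SI form of the henry.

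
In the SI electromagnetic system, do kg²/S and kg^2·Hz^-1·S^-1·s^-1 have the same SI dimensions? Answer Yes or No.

Yes

Left side:
  S = 1/Ω (conductance is reciprocal resistance),
      = kg⁻¹·m⁻²·s³·A².
  So S⁻¹ = kg·m²·s⁻³·A⁻².
  Combining: kg²·S⁻¹ = kg² · (kg·m²·s⁻³·A⁻²) = kg³·m²·s⁻³·A⁻².
Right side:
  Hz = 1/s = s⁻¹ (frequency is cycles per second).
  So Hz⁻¹ = s.
  S = 1/Ω (conductance is reciprocal resistance),
      = kg⁻¹·m⁻²·s³·A².
  So S⁻¹ = kg·m²·s⁻³·A⁻².
  Combining: kg²·Hz⁻¹·S⁻¹·s⁻¹ = kg² · s · (kg·m²·s⁻³·A⁻²) · s⁻¹ = kg³·m²·s⁻³·A⁻².
Both reduce to kg³·m²·s⁻³·A⁻².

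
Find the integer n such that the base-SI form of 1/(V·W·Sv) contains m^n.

-6

V = kg·m²·s⁻³·A⁻¹.
So V⁻¹ = kg⁻¹·m⁻²·s³·A.
W = kg·m²·s⁻³.
So W⁻¹ = kg⁻¹·m⁻²·s³.
Sv = m²·s⁻².
So Sv⁻¹ = m⁻²·s².
Combining: V⁻¹·W⁻¹·Sv⁻¹ = (kg⁻¹·m⁻²·s³·A) · (kg⁻¹·m⁻²·s³) · (m⁻²·s²) = kg⁻²·m⁻⁶·s⁸·A.
The exponent of m is -6.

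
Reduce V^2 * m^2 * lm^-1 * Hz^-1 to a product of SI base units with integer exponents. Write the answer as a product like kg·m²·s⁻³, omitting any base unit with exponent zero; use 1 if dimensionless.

V = W/A (potential = power per current),
    = kg·m²·s⁻³·A⁻¹.
So V² = kg²·m⁴·s⁻⁶·A⁻².
lm = cd·sr = cd (luminous flux; sr is dimensionless).
So lm⁻¹ = cd⁻¹.
Hz = 1/s = s⁻¹ (frequency is cycles per second).
So Hz⁻¹ = s.
Combining: V²·m²·lm⁻¹·Hz⁻¹ = (kg²·m⁴·s⁻⁶·A⁻²) · m² · cd⁻¹ · s = kg²·m⁶·s⁻⁵·A⁻²·cd⁻¹.

kg²·m⁶·s⁻⁵·A⁻²·cd⁻¹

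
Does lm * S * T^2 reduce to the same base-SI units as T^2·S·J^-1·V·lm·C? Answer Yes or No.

Left side:
  lm = cd.
  S = kg⁻¹·m⁻²·s³·A².
  T = kg·s⁻²·A⁻¹.
  So T² = kg²·s⁻⁴·A⁻².
  Combining: lm·S·T² = cd · (kg⁻¹·m⁻²·s³·A²) · (kg²·s⁻⁴·A⁻²) = kg·m⁻²·s⁻¹·cd.
Right side:
  T = Wb/m² (flux density = flux per area),
      = kg·s⁻²·A⁻¹.
  So T² = kg²·s⁻⁴·A⁻².
  S = 1/Ω (conductance is reciprocal resistance),
      = kg⁻¹·m⁻²·s³·A².
  J = N·m (work = force × distance),
      = kg·m²·s⁻².
  So J⁻¹ = kg⁻¹·m⁻²·s².
  V = W/A (potential = power per current),
      = kg·m²·s⁻³·A⁻¹.
  lm = cd·sr = cd (luminous flux; sr is dimensionless).
  C = A·s = s·A (charge = current × time).
  Combining: T²·S·J⁻¹·V·lm·C = (kg²·s⁻⁴·A⁻²) · (kg⁻¹·m⁻²·s³·A²) · (kg⁻¹·m⁻²·s²) · (kg·m²·s⁻³·A⁻¹) · cd · (s·A) = kg·m⁻²·s⁻¹·cd.
Both reduce to kg·m⁻²·s⁻¹·cd.

Yes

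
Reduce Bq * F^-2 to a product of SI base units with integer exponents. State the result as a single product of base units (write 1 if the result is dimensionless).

Bq = 1/s = s⁻¹ (activity is decays per second).
F = C/V (capacitance = charge per voltage),
    = A·s/(kg·m²·s⁻³·A⁻¹) (substituting C and V),
    = kg⁻¹·m⁻²·s⁴·A².
So F⁻² = kg²·m⁴·s⁻⁸·A⁻⁴.
Combining: Bq·F⁻² = s⁻¹ · (kg²·m⁴·s⁻⁸·A⁻⁴) = kg²·m⁴·s⁻⁹·A⁻⁴.

kg²·m⁴·s⁻⁹·A⁻⁴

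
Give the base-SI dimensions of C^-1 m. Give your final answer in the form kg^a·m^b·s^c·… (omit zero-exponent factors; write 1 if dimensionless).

C = A·s = s·A (charge = current × time).
So C⁻¹ = s⁻¹·A⁻¹.
Combining: C⁻¹·m = (s⁻¹·A⁻¹) · m = m·s⁻¹·A⁻¹.

m·s⁻¹·A⁻¹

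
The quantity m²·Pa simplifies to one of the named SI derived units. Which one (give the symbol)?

Pa = N/m² (pressure = force per area),
    = kg·m⁻¹·s⁻².
Combining: m²·Pa = m² · (kg·m⁻¹·s⁻²) = kg·m·s⁻².
kg·m·s⁻² is the base-SI form of the newton.

N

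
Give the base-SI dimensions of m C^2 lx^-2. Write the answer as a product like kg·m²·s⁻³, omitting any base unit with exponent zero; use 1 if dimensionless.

C = A·s = s·A (charge = current × time).
So C² = s²·A².
lx = lm/m² (illuminance = luminous flux per area),
    = m⁻²·cd.
So lx⁻² = m⁴·cd⁻².
Combining: m·C²·lx⁻² = m · (s²·A²) · (m⁴·cd⁻²) = m⁵·s²·A²·cd⁻².

m⁵·s²·A²·cd⁻²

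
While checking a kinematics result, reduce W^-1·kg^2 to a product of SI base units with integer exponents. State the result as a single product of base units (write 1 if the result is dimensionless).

W = J/s (power = energy per time),
    = kg·m²·s⁻³.
So W⁻¹ = kg⁻¹·m⁻²·s³.
Combining: W⁻¹·kg² = (kg⁻¹·m⁻²·s³) · kg² = kg·m⁻²·s³.

kg·m⁻²·s³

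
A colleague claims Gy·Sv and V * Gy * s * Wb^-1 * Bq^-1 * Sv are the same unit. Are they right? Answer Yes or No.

Left side:
  Gy = m²·s⁻².
  Sv = m²·s⁻².
  Combining: Gy·Sv = (m²·s⁻²) · (m²·s⁻²) = m⁴·s⁻⁴.
Right side:
  V = W/A (potential = power per current),
      = kg·m²·s⁻³·A⁻¹.
  Gy = J/kg (absorbed dose = energy per mass),
      = m²·s⁻².
  Wb = V·s (flux: a volt is a weber per second),
      = kg·m²·s⁻²·A⁻¹.
  So Wb⁻¹ = kg⁻¹·m⁻²·s²·A.
  Bq = 1/s = s⁻¹ (activity is decays per second).
  So Bq⁻¹ = s.
  Sv = J/kg (equivalent dose = energy per mass),
      = m²·s⁻².
  Combining: V·Gy·s·Wb⁻¹·Bq⁻¹·Sv = (kg·m²·s⁻³·A⁻¹) · (m²·s⁻²) · s · (kg⁻¹·m⁻²·s²·A) · s · (m²·s⁻²) = m⁴·s⁻³.
Left is m⁴·s⁻⁴; right is m⁴·s⁻³ — different.

No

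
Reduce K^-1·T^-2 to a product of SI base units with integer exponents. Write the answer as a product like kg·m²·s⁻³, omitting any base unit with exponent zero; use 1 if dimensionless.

kg⁻²·s⁴·A²·K⁻¹

T = Wb/m² (flux density = flux per area),
    = kg·s⁻²·A⁻¹.
So T⁻² = kg⁻²·s⁴·A².
Combining: K⁻¹·T⁻² = K⁻¹ · (kg⁻²·s⁴·A²) = kg⁻²·s⁴·A²·K⁻¹.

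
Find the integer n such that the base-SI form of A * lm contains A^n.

1

lm = cd.
Combining: A·lm = A · cd = A·cd.
The exponent of A is 1.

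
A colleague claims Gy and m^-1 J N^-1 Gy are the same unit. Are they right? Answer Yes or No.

Yes

Left side:
  Gy = J/kg (absorbed dose = energy per mass),
      = m²·s⁻².
Right side:
  J = N·m (work = force × distance),
      = kg·m²·s⁻².
  N = kg·m/s² = kg·m·s⁻² (force = mass × acceleration).
  So N⁻¹ = kg⁻¹·m⁻¹·s².
  Gy = J/kg (absorbed dose = energy per mass),
      = m²·s⁻².
  Combining: m⁻¹·J·N⁻¹·Gy = m⁻¹ · (kg·m²·s⁻²) · (kg⁻¹·m⁻¹·s²) · (m²·s⁻²) = m²·s⁻².
Both reduce to m²·s⁻².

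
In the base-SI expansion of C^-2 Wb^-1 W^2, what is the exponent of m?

C = A·s = s·A (charge = current × time).
So C⁻² = s⁻²·A⁻².
Wb = V·s (flux: a volt is a weber per second),
    = kg·m²·s⁻²·A⁻¹.
So Wb⁻¹ = kg⁻¹·m⁻²·s²·A.
W = J/s (power = energy per time),
    = kg·m²·s⁻³.
So W² = kg²·m⁴·s⁻⁶.
Combining: C⁻²·Wb⁻¹·W² = (s⁻²·A⁻²) · (kg⁻¹·m⁻²·s²·A) · (kg²·m⁴·s⁻⁶) = kg·m²·s⁻⁶·A⁻¹.
The exponent of m is 2.

2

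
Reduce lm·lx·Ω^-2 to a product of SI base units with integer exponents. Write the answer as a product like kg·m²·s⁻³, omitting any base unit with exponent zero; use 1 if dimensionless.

kg⁻²·m⁻⁶·s⁶·A⁴·cd²

lm = cd·sr = cd (luminous flux; sr is dimensionless).
lx = lm/m² (illuminance = luminous flux per area),
    = m⁻²·cd.
Ω = V/A (resistance = voltage per current),
    = kg·m²·s⁻³·A⁻².
So Ω⁻² = kg⁻²·m⁻⁴·s⁶·A⁴.
Combining: lm·lx·Ω⁻² = cd · (m⁻²·cd) · (kg⁻²·m⁻⁴·s⁶·A⁴) = kg⁻²·m⁻⁶·s⁶·A⁴·cd².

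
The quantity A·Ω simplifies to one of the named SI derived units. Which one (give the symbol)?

Ω = kg·m²·s⁻³·A⁻².
Combining: A·Ω = A · (kg·m²·s⁻³·A⁻²) = kg·m²·s⁻³·A⁻¹.
kg·m²·s⁻³·A⁻¹ is the base-SI form of the volt.

V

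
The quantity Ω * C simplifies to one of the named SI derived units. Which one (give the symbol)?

Ω = V/A (resistance = voltage per current),
    = kg·m²·s⁻³·A⁻².
C = A·s = s·A (charge = current × time).
Combining: Ω·C = (kg·m²·s⁻³·A⁻²) · (s·A) = kg·m²·s⁻²·A⁻¹.
kg·m²·s⁻²·A⁻¹ is the base-SI form of the weber.

Wb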